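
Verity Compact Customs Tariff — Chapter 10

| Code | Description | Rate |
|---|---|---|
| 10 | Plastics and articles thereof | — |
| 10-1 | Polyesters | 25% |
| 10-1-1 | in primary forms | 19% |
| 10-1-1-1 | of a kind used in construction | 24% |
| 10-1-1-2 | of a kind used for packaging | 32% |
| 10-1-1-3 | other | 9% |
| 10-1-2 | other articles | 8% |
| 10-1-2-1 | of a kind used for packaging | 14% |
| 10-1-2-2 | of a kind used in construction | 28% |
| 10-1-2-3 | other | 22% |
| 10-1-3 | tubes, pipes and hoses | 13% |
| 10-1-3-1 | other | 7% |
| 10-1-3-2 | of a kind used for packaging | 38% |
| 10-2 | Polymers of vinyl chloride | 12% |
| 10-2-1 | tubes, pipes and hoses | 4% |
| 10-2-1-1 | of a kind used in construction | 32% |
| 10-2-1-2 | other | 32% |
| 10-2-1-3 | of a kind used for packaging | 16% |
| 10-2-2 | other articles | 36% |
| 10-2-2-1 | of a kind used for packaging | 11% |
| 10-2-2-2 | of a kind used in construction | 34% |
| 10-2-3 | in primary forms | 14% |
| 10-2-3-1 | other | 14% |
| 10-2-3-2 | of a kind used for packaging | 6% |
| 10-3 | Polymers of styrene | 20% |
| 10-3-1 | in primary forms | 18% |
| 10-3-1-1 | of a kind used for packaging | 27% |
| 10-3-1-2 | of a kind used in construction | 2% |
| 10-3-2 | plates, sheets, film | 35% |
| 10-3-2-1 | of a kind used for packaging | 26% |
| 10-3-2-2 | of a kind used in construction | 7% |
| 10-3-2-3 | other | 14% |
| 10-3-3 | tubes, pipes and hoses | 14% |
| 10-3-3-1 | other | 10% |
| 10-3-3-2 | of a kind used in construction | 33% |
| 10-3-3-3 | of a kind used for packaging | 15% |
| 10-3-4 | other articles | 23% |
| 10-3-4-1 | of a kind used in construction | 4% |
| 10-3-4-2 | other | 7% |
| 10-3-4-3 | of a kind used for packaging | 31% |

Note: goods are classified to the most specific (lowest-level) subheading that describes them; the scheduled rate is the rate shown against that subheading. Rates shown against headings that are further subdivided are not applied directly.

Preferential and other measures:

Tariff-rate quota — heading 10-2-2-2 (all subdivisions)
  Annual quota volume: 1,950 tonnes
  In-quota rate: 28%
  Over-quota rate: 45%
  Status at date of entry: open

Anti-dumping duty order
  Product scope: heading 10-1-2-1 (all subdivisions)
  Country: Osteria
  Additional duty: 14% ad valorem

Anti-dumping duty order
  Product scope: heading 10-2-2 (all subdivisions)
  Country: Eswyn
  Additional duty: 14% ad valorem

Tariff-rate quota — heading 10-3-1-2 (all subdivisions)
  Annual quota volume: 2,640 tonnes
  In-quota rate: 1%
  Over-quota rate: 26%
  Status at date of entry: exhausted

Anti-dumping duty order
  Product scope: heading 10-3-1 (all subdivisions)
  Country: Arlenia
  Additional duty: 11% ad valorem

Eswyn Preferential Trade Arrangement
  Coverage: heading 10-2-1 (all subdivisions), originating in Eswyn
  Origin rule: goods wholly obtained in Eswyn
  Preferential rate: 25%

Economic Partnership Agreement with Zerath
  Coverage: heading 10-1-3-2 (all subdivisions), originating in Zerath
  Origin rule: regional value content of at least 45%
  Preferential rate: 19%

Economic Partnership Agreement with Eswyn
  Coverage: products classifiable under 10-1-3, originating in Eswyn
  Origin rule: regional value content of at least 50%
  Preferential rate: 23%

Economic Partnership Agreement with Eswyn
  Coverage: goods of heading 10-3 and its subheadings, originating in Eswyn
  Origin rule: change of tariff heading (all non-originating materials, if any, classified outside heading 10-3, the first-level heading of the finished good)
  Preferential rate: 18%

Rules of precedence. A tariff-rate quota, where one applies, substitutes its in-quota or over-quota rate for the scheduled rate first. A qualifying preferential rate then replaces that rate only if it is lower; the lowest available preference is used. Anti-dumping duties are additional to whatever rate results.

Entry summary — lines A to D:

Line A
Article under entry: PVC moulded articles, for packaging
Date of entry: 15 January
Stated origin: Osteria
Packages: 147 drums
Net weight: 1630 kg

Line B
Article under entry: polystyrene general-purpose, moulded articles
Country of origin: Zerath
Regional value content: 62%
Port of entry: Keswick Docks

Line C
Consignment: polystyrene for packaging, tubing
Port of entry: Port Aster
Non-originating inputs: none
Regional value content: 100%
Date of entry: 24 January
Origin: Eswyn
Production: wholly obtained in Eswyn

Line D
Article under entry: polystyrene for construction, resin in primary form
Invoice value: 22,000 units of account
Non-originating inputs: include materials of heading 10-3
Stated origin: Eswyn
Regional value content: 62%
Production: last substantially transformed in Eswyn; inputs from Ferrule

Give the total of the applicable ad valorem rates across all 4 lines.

Line A: PVC → 10-2; moulded articles → 10-2-2; for packaging → 10-2-2-1. Scheduled 11%. No special measure applies. → 11%.
Line B: polystyrene → 10-3; moulded articles → 10-3-4; general-purpose → 10-3-4-2. Scheduled 7%. Zerath agreement on 10-1-3-2: 10-3-4-2 not covered. → 7%.
Line C: polystyrene → 10-3; tubing → 10-3-3; for packaging → 10-3-3-3. Scheduled 15%. Eswyn agreement on 10-2-1: 10-3-3-3 not covered; Eswyn agreement on 10-1-3: 10-3-3-3 not covered; Eswyn agreement on 10-3: CTH met → 18% available; preference 18% not lower than 15% → no reduction. → 15%.
Line D: polystyrene → 10-3; resin in primary form → 10-3-1; for construction → 10-3-1-2. Scheduled 2%. quota on 10-3-1-2 exhausted → over-quota 26%; Eswyn agreement on 10-2-1: 10-3-1-2 not covered; Eswyn agreement on 10-1-3: 10-3-1-2 not covered; Eswyn agreement on 10-3: CTH not met. → 26%.
Sum: 11% + 7% + 15% + 26% = 59%.

59%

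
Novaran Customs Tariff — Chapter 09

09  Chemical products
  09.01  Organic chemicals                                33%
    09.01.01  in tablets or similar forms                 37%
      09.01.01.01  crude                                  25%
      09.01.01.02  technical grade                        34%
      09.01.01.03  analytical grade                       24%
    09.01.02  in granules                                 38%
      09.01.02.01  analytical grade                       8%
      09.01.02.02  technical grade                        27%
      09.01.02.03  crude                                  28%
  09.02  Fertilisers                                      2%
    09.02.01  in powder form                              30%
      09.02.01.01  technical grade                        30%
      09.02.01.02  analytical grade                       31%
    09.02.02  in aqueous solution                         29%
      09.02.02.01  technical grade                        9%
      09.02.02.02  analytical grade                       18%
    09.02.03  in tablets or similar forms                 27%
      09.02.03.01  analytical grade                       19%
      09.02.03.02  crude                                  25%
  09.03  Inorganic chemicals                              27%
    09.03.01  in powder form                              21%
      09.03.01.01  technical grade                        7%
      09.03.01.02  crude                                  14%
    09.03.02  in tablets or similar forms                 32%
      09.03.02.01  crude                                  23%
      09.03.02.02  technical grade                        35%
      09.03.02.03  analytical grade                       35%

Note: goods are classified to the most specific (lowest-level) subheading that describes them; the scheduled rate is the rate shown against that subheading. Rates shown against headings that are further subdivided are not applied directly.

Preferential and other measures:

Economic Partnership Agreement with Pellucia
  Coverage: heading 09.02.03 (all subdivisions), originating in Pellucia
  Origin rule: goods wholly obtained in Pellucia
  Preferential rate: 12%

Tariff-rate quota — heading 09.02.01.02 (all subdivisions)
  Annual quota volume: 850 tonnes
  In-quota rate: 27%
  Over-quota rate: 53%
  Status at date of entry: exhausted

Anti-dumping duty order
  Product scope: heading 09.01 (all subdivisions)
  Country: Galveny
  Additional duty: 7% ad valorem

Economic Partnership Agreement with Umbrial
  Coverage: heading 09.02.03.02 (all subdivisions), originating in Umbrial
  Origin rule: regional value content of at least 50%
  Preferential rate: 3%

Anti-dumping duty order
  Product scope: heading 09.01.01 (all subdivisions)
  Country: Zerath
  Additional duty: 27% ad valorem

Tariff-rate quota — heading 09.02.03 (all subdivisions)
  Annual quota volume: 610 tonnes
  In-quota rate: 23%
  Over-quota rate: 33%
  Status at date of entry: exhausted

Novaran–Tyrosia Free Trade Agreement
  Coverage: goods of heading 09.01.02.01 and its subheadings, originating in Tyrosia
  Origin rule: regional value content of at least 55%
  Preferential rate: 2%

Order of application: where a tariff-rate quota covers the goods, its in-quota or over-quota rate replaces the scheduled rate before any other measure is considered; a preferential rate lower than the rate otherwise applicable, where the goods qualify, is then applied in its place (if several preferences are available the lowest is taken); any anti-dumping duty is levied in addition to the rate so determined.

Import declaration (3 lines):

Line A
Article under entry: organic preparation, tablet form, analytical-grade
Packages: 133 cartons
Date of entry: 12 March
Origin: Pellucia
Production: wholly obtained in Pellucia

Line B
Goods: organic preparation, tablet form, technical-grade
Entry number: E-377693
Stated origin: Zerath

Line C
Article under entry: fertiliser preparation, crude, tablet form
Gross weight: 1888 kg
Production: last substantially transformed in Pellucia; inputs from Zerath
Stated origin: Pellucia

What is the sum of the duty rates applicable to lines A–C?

Line A: organic → 09.01; tablet form → 09.01.01; analytical-grade → 09.01.01.03. Scheduled 24%. Pellucia agreement on 09.02.03: 09.01.01.03 not covered. → 24%.
Line B: organic → 09.01; tablet form → 09.01.01; technical-grade → 09.01.01.02. Scheduled 34%. anti-dumping (Zerath, 09.01.01): +27%; total 34% + 27% = 61%. → 61%.
Line C: fertiliser → 09.02; tablet form → 09.02.03; crude → 09.02.03.02. Scheduled 25%. quota on 09.02.03 exhausted → over-quota 33%; Pellucia agreement on 09.02.03: not wholly obtained. → 33%.
Sum: 24% + 61% + 33% = 118%.

118%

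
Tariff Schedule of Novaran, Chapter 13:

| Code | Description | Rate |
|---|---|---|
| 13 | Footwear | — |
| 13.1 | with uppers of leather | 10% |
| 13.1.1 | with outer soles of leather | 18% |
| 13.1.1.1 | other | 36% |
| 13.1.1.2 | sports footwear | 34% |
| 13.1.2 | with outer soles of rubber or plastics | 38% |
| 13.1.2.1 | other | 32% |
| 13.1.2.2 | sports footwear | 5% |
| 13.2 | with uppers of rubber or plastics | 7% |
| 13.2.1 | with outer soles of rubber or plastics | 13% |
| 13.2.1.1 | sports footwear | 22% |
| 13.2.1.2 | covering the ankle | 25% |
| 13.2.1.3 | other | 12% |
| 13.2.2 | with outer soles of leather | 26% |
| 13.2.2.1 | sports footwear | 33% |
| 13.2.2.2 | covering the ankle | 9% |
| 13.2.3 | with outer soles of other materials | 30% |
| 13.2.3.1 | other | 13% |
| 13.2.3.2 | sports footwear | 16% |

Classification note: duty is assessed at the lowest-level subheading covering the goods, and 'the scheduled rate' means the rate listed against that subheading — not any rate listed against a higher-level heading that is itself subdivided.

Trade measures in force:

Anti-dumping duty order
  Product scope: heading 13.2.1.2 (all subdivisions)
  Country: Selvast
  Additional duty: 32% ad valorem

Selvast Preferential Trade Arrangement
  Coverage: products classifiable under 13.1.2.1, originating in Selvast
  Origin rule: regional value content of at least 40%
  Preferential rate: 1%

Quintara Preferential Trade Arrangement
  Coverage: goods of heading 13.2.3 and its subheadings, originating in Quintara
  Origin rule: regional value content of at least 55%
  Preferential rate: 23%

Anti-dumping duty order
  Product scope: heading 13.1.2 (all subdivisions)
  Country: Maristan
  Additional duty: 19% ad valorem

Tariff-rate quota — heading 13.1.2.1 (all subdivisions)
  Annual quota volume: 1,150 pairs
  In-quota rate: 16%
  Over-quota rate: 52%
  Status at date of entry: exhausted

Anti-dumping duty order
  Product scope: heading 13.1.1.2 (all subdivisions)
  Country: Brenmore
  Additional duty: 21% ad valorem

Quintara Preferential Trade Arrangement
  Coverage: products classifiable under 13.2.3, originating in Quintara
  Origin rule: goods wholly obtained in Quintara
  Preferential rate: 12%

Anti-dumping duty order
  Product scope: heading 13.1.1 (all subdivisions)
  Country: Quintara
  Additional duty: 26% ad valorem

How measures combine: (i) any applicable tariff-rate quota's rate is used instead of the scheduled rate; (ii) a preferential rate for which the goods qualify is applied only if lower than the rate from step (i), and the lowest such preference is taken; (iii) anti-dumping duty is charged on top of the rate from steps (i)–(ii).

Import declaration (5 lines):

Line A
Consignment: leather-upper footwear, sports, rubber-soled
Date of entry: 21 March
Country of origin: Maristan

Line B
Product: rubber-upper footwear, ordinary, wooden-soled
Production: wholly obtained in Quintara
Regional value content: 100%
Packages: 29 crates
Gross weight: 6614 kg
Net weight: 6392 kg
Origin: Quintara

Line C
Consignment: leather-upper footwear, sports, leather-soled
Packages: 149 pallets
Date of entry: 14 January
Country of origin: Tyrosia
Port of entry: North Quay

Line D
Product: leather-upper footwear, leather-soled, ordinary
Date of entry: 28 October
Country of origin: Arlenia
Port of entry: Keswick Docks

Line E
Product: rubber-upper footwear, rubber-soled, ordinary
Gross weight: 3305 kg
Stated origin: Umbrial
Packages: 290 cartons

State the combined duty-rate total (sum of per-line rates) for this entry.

Line A: leather-upper → 13.1; rubber-soled → 13.1.2; sports → 13.1.2.2. Scheduled 5%. anti-dumping (Maristan, 13.1.2): +19%; total 5% + 19% = 24%. → 24%.
Line B: rubber-upper → 13.2; wooden-soled → 13.2.3; ordinary → 13.2.3.1. Scheduled 13%. Quintara agreement on 13.2.3: RVC ≥ 55% → 23% available; Quintara agreement on 13.2.3: wholly obtained → 12% available; preferential 12%. → 12%.
Line C: leather-upper → 13.1; leather-soled → 13.1.1; sports → 13.1.1.2. Scheduled 34%. No special measure applies. → 34%.
Line D: leather-upper → 13.1; leather-soled → 13.1.1; ordinary → 13.1.1.1. Scheduled 36%. No special measure applies. → 36%.
Line E: rubber-upper → 13.2; rubber-soled → 13.2.1; ordinary → 13.2.1.3. Scheduled 12%. No special measure applies. → 12%.
Sum: 24% + 12% + 34% + 36% + 12% = 118%.

118%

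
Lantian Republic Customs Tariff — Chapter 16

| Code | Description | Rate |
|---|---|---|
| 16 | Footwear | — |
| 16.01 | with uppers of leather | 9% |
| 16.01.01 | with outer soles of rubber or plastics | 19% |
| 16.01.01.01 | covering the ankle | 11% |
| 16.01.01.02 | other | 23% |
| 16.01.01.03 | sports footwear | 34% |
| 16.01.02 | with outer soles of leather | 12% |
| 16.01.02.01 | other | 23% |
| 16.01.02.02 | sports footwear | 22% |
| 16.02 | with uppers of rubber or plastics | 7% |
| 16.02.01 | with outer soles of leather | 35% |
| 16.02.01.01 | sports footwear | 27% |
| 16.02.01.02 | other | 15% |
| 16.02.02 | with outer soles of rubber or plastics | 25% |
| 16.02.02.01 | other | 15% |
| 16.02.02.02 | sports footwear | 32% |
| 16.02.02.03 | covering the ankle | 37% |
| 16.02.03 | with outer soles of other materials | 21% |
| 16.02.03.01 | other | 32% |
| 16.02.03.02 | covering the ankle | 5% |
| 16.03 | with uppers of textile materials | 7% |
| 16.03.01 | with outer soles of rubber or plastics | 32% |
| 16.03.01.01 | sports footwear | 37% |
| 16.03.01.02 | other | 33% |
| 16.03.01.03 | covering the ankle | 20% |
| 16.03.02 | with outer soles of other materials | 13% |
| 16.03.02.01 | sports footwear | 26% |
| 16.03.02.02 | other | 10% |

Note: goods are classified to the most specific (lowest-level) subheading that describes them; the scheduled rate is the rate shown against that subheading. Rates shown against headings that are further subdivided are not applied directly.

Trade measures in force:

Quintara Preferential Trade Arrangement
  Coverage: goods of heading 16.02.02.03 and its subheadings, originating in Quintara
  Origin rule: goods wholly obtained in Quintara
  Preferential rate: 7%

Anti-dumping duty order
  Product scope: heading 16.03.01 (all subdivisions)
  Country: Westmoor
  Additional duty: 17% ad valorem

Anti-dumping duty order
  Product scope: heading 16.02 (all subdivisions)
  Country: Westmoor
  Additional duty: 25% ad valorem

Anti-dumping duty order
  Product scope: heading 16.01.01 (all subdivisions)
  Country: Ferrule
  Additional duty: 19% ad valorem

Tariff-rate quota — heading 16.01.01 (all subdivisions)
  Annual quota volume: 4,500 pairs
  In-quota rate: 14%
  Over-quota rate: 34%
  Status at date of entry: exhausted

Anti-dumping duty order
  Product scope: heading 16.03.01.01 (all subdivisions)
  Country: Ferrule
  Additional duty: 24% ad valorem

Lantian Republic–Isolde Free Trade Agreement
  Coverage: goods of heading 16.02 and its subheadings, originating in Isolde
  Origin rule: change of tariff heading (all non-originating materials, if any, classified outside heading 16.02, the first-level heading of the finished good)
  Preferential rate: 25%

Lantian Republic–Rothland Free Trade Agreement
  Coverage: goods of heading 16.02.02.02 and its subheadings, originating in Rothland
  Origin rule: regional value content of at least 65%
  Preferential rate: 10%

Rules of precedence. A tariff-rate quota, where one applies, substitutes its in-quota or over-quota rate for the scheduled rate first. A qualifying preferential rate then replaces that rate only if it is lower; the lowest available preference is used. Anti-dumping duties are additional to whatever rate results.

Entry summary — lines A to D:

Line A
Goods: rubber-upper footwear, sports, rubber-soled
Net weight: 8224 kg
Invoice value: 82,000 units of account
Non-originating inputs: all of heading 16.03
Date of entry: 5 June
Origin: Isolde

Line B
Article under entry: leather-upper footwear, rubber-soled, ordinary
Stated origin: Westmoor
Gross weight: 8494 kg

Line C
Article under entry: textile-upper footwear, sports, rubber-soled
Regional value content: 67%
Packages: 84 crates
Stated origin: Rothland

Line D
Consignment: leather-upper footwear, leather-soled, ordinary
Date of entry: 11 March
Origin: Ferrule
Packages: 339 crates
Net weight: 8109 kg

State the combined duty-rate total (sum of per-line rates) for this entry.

119%

Line A: rubber-upper → 16.02; rubber-soled → 16.02.02; sports → 16.02.02.02. Scheduled 32%. Isolde agreement on 16.02: CTH met → 25% available; preferential 25%. → 25%.
Line B: leather-upper → 16.01; rubber-soled → 16.01.01; ordinary → 16.01.01.02. Scheduled 23%. quota on 16.01.01 exhausted → over-quota 34%. → 34%.
Line C: textile-upper → 16.03; rubber-soled → 16.03.01; sports → 16.03.01.01. Scheduled 37%. Rothland agreement on 16.02.02.02: 16.03.01.01 not covered. → 37%.
Line D: leather-upper → 16.01; leather-soled → 16.01.02; ordinary → 16.01.02.01. Scheduled 23%. No special measure applies. → 23%.
Sum: 25% + 34% + 37% + 23% = 119%.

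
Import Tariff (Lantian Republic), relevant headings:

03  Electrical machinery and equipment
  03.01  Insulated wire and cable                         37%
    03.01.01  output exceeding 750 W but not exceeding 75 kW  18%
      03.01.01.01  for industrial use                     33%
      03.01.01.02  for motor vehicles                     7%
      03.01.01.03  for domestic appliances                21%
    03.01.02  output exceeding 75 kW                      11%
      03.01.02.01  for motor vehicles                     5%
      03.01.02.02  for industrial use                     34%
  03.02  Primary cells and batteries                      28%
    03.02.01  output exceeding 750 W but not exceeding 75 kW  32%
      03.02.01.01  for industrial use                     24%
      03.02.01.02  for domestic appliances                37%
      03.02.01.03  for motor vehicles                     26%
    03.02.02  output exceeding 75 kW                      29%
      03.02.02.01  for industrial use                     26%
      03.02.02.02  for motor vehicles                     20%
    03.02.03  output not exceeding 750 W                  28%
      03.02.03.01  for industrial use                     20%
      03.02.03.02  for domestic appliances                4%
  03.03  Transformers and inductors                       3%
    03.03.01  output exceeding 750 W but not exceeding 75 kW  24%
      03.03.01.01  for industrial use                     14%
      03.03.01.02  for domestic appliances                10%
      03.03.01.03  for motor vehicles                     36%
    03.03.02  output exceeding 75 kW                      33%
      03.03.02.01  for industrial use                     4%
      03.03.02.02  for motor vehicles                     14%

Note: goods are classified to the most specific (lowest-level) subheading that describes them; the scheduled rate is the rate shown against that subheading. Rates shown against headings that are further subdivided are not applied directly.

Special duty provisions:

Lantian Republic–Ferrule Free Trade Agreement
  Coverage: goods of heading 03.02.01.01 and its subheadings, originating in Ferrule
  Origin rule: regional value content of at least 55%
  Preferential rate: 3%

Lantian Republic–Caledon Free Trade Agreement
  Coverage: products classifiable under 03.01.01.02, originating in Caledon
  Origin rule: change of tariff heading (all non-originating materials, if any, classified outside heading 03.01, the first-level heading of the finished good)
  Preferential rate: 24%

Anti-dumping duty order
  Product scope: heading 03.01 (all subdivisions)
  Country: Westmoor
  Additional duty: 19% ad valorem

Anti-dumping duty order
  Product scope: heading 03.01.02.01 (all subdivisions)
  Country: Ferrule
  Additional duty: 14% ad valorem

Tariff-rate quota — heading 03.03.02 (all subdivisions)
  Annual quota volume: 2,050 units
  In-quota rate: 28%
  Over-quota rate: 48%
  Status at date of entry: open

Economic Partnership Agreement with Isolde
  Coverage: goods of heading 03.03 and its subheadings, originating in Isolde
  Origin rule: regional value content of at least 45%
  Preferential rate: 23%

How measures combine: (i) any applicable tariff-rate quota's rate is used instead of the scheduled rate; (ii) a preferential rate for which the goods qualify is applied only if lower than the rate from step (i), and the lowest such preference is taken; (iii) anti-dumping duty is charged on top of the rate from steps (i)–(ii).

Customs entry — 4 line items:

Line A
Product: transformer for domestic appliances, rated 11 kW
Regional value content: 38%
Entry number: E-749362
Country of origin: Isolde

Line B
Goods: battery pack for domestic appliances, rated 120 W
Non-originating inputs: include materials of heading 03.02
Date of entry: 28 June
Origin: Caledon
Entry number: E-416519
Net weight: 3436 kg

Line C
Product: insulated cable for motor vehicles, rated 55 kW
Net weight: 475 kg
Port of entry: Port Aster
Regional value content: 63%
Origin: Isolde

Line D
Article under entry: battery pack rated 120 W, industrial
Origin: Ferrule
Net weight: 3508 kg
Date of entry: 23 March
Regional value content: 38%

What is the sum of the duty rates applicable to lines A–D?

41%

Line A: transformer → 03.03; rated 11 kW → 03.03.01; for domestic appliances → 03.03.01.02. Scheduled 10%. Isolde agreement on 03.03: RVC < 45%. → 10%.
Line B: battery pack → 03.02; rated 120 W → 03.02.03; for domestic appliances → 03.02.03.02. Scheduled 4%. Caledon agreement on 03.01.01.02: 03.02.03.02 not covered. → 4%.
Line C: insulated cable → 03.01; rated 55 kW → 03.01.01; for motor vehicles → 03.01.01.02. Scheduled 7%. Isolde agreement on 03.03: 03.01.01.02 not covered. → 7%.
Line D: battery pack → 03.02; rated 120 W → 03.02.03; industrial → 03.02.03.01. Scheduled 20%. Ferrule agreement on 03.02.01.01: 03.02.03.01 not covered. → 20%.
Sum: 10% + 4% + 7% + 20% = 41%.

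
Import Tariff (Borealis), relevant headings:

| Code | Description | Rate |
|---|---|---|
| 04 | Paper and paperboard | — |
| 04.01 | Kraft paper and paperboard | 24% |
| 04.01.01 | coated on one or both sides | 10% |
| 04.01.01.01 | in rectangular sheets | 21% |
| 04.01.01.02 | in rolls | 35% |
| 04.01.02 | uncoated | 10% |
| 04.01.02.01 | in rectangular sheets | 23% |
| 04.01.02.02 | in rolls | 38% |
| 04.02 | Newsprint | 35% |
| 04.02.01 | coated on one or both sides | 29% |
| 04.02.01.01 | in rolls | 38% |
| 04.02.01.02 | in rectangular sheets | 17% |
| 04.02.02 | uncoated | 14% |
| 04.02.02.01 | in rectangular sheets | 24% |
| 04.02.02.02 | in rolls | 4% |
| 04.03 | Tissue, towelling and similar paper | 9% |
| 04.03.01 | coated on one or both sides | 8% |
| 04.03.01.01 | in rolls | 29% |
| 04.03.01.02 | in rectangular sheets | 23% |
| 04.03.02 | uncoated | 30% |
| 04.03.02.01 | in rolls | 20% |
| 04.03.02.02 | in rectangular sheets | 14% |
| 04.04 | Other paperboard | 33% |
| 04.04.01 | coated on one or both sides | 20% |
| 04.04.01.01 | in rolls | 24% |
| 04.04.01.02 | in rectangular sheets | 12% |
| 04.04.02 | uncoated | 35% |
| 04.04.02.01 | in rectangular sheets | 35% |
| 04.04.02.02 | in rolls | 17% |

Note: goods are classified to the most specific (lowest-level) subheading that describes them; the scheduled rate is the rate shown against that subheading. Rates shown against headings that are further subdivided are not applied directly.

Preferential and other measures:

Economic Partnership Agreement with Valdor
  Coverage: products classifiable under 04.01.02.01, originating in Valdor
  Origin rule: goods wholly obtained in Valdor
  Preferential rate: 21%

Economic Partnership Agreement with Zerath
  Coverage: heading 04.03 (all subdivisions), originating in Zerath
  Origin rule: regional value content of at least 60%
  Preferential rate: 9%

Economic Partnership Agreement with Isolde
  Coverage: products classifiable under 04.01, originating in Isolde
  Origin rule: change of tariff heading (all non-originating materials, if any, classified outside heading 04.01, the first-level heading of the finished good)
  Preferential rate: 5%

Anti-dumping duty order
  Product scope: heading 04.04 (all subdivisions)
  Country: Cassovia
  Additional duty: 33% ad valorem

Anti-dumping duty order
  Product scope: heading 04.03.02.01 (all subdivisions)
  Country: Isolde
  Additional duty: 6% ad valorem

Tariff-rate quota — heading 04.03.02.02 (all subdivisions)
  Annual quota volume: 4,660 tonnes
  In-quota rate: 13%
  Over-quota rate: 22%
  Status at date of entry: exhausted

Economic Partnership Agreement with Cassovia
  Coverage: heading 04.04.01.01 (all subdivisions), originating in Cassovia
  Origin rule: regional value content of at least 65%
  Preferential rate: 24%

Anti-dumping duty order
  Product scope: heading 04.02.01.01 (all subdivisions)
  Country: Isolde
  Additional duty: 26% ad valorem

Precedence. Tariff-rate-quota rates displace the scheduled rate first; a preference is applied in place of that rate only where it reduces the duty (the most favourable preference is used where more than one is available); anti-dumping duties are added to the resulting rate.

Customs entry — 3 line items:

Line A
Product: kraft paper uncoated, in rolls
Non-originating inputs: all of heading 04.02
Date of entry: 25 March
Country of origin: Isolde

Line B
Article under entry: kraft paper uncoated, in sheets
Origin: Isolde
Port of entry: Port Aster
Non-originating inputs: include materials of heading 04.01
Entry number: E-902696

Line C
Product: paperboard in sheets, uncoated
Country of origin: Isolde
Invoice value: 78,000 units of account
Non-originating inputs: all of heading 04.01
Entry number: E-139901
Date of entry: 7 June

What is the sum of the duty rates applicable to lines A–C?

Line A: kraft paper → 04.01; uncoated → 04.01.02; in rolls → 04.01.02.02. Scheduled 38%. Isolde agreement on 04.01: CTH met → 5% available; preferential 5%. → 5%.
Line B: kraft paper → 04.01; uncoated → 04.01.02; in sheets → 04.01.02.01. Scheduled 23%. Isolde agreement on 04.01: CTH not met. → 23%.
Line C: paperboard → 04.04; uncoated → 04.04.02; in sheets → 04.04.02.01. Scheduled 35%. Isolde agreement on 04.01: 04.04.02.01 not covered. → 35%.
Sum: 5% + 23% + 35% = 63%.

63%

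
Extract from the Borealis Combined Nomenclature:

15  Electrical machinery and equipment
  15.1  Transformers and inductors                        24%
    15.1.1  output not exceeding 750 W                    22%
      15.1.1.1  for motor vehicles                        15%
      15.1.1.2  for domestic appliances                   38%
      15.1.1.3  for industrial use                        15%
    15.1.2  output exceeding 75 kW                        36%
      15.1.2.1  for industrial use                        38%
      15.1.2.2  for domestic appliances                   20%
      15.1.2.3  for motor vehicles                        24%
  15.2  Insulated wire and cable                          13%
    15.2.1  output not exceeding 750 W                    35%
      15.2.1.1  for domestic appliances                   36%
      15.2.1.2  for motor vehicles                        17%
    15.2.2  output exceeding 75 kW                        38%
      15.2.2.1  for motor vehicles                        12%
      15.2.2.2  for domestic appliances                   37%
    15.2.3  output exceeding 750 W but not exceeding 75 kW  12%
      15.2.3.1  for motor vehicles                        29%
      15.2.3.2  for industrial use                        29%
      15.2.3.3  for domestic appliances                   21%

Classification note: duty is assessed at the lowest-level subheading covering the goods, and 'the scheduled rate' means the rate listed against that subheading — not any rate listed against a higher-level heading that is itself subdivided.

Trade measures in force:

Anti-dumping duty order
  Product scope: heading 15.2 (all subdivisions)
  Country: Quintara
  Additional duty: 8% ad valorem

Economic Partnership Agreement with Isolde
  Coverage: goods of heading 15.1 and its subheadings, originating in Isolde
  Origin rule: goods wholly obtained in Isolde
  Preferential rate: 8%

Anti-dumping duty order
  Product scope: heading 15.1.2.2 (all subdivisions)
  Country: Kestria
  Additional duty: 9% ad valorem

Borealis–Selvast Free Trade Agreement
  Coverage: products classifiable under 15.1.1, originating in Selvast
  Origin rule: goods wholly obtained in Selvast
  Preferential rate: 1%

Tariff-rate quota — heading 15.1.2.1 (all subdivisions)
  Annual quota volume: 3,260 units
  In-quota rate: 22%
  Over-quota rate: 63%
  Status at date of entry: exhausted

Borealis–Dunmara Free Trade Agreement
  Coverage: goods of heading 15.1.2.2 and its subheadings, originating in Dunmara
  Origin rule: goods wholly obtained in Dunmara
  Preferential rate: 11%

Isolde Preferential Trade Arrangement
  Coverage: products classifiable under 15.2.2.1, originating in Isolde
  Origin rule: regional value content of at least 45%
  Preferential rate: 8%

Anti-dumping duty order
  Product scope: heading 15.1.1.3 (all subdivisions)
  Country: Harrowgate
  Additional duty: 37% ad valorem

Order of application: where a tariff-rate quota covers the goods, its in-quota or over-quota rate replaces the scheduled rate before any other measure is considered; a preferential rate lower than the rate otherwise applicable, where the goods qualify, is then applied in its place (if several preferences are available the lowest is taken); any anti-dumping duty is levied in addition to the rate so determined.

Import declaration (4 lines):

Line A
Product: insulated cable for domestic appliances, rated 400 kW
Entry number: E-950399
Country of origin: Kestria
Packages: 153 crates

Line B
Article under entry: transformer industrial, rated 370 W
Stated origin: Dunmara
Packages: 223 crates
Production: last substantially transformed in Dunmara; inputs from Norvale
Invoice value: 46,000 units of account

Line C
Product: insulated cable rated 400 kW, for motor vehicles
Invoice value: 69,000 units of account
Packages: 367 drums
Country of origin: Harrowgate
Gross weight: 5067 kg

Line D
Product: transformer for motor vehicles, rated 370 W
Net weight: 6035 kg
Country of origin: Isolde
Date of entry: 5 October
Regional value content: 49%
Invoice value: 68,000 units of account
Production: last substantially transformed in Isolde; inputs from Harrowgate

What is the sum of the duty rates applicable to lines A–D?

79%

Line A: insulated cable → 15.2; rated 400 kW → 15.2.2; for domestic appliances → 15.2.2.2. Scheduled 37%. No special measure applies. → 37%.
Line B: transformer → 15.1; rated 370 W → 15.1.1; industrial → 15.1.1.3. Scheduled 15%. Dunmara agreement on 15.1.2.2: 15.1.1.3 not covered. → 15%.
Line C: insulated cable → 15.2; rated 400 kW → 15.2.2; for motor vehicles → 15.2.2.1. Scheduled 12%. No special measure applies. → 12%.
Line D: transformer → 15.1; rated 370 W → 15.1.1; for motor vehicles → 15.1.1.1. Scheduled 15%. Isolde agreement on 15.1: not wholly obtained; Isolde agreement on 15.2.2.1: 15.1.1.1 not covered. → 15%.
Sum: 37% + 15% + 12% + 15% = 79%.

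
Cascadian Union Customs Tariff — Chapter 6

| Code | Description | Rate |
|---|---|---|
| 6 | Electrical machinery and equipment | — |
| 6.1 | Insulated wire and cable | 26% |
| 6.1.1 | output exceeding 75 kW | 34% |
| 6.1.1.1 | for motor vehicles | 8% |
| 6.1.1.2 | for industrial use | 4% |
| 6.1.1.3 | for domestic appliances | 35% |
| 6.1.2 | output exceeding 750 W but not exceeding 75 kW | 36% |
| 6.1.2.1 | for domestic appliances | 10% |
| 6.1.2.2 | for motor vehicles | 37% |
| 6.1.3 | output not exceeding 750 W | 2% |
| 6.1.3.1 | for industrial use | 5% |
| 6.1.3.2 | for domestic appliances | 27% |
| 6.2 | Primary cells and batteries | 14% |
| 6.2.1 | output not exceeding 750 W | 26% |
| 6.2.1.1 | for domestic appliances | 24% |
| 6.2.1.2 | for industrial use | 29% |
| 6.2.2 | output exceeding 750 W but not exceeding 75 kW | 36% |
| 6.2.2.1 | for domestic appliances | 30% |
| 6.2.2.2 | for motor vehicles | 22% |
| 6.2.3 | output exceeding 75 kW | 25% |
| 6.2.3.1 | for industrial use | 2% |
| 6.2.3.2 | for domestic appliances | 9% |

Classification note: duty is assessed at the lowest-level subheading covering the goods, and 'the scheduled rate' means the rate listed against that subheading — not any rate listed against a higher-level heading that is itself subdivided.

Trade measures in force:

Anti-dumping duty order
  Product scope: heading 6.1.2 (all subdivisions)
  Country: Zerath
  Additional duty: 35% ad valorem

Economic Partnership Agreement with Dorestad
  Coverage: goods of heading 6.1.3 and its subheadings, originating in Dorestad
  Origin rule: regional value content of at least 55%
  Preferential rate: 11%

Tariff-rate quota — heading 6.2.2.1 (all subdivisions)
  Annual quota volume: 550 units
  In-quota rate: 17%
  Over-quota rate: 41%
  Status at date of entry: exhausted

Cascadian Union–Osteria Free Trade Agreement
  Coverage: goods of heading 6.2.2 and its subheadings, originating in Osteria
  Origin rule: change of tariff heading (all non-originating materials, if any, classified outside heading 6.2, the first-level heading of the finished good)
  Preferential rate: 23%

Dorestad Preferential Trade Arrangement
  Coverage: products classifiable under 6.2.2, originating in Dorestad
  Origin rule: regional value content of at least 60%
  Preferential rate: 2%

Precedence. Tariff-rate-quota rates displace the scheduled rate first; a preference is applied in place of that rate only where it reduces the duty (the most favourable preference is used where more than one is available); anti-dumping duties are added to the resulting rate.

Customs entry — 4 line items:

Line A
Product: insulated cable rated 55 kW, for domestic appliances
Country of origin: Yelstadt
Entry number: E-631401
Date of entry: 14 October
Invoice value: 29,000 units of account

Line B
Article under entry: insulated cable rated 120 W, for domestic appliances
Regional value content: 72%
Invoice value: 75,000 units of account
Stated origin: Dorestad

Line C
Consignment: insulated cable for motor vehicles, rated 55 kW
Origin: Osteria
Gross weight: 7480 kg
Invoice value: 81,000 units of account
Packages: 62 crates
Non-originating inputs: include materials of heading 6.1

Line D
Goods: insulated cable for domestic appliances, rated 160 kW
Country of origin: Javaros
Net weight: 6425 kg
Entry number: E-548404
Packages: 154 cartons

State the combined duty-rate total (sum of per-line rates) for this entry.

93%

Line A: insulated cable → 6.1; rated 55 kW → 6.1.2; for domestic appliances → 6.1.2.1. Scheduled 10%. No special measure applies. → 10%.
Line B: insulated cable → 6.1; rated 120 W → 6.1.3; for domestic appliances → 6.1.3.2. Scheduled 27%. Dorestad agreement on 6.1.3: RVC ≥ 55% → 11% available; Dorestad agreement on 6.2.2: 6.1.3.2 not covered; preferential 11%. → 11%.
Line C: insulated cable → 6.1; rated 55 kW → 6.1.2; for motor vehicles → 6.1.2.2. Scheduled 37%. Osteria agreement on 6.2.2: 6.1.2.2 not covered. → 37%.
Line D: insulated cable → 6.1; rated 160 kW → 6.1.1; for domestic appliances → 6.1.1.3. Scheduled 35%. No special measure applies. → 35%.
Sum: 10% + 11% + 37% + 35% = 93%.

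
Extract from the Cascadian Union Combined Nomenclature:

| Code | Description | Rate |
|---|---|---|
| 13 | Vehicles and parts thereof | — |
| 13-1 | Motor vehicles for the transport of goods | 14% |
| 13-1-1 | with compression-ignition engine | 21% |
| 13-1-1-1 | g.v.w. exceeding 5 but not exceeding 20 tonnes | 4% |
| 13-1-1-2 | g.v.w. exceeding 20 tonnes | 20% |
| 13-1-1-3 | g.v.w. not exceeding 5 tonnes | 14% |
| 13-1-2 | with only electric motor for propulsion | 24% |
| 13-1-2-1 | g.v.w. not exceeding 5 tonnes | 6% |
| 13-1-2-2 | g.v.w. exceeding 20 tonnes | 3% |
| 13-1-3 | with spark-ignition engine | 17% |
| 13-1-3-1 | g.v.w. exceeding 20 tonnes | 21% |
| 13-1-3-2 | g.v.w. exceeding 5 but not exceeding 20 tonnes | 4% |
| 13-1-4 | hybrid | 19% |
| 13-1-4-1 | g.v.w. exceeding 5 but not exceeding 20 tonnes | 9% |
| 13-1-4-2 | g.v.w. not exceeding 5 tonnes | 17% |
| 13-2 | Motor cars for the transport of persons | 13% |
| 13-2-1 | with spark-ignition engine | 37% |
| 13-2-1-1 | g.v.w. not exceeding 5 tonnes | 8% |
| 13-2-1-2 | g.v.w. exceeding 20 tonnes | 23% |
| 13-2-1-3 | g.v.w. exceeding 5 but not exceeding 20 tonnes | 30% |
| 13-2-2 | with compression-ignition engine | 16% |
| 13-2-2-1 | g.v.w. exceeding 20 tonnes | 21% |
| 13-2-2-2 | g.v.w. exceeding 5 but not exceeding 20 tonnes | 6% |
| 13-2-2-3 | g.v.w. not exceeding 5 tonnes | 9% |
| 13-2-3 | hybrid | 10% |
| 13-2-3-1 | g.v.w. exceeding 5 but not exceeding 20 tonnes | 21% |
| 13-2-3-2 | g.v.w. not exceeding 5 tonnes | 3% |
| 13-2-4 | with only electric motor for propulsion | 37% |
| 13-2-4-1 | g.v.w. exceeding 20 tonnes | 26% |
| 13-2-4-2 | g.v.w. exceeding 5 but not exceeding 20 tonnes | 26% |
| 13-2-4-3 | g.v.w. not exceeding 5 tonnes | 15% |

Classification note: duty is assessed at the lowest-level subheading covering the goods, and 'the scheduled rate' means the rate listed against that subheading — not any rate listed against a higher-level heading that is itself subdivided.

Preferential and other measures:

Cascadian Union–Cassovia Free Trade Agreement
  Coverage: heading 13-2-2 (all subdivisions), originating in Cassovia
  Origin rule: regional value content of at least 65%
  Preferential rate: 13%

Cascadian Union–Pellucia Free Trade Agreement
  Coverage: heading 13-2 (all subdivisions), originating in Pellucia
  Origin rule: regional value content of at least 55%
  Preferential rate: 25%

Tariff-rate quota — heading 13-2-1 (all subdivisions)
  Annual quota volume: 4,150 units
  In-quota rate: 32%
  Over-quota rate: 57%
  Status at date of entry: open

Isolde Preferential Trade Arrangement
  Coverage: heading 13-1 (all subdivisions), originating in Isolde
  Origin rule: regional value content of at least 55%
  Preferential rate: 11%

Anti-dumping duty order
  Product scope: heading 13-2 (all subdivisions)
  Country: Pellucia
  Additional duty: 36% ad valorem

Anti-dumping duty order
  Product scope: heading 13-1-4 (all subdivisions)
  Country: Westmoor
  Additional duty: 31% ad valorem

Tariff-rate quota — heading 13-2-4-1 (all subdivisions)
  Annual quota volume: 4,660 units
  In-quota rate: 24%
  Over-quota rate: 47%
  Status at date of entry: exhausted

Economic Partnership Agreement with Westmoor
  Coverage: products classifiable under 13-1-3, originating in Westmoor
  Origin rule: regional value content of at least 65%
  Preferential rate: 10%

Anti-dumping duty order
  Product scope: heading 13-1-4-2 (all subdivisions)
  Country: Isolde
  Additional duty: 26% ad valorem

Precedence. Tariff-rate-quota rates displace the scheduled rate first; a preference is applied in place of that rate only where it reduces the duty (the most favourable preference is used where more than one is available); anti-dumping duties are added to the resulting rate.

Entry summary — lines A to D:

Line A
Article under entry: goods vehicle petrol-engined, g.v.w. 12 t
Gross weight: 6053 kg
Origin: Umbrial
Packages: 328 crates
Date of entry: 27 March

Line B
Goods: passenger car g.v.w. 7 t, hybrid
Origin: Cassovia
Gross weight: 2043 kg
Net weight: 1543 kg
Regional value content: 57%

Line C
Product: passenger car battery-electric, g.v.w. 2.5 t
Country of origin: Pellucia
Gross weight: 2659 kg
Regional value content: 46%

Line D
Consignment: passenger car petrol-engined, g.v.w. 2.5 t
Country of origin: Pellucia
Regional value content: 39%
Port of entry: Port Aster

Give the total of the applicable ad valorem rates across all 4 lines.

Line A: goods vehicle → 13-1; petrol-engined → 13-1-3; g.v.w. 12 t → 13-1-3-2. Scheduled 4%. No special measure applies. → 4%.
Line B: passenger car → 13-2; hybrid → 13-2-3; g.v.w. 7 t → 13-2-3-1. Scheduled 21%. Cassovia agreement on 13-2-2: 13-2-3-1 not covered. → 21%.
Line C: passenger car → 13-2; battery-electric → 13-2-4; g.v.w. 2.5 t → 13-2-4-3. Scheduled 15%. Pellucia agreement on 13-2: RVC < 55%; anti-dumping (Pellucia, 13-2): +36%; total 15% + 36% = 51%. → 51%.
Line D: passenger car → 13-2; petrol-engined → 13-2-1; g.v.w. 2.5 t → 13-2-1-1. Scheduled 8%. quota on 13-2-1 open → in-quota 32%; Pellucia agreement on 13-2: RVC < 55%; anti-dumping (Pellucia, 13-2): +36%; total 32% + 36% = 68%. → 68%.
Sum: 4% + 21% + 51% + 68% = 144%.

144%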